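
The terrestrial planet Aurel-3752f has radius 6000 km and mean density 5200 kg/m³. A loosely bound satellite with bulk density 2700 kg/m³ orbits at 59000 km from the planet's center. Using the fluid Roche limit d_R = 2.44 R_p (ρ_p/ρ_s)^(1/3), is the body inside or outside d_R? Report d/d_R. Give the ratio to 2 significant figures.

outside; d/d_R ≈ 3.2

d_R = 2.44 × (6000 km) × (5200/2700)^(1/3) = 18210 km
d/d_R = (59000) / (18210) = 3.2
Since d/d_R > 1, the body is outside the Roche limit.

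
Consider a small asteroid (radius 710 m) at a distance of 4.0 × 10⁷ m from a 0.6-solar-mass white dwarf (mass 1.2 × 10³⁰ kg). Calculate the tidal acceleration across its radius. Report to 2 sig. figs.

a_tidal = 2GMr/d³
        = 2 × (6.674 × 10⁻¹¹) × (1.2 × 10³⁰) × (710) / (4.0 × 10⁷)³
        = 1.8 m/s²

1.8 m/s²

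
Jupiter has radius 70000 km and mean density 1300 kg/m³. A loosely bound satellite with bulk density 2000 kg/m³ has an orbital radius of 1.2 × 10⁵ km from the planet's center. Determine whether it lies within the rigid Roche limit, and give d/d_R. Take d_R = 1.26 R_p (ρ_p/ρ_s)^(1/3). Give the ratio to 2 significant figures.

d_R = 1.26 × (70000 km) × (1300/2000)^(1/3) = 76400 km
d/d_R = (1.2 × 10⁵) / (76400) = 1.6
Since d/d_R > 1, the body is outside the Roche limit.

outside; d/d_R ≈ 1.6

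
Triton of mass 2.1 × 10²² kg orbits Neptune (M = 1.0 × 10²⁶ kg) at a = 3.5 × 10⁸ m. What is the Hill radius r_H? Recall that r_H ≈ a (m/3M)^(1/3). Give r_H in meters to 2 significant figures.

1.4 × 10⁷ m

r_H ≈ a (m/3M)^(1/3)
    = (3.5 × 10⁸) × (2.1 × 10²² / (3 × 1.0 × 10²⁶))^(1/3)
    = 1.4 × 10⁷ m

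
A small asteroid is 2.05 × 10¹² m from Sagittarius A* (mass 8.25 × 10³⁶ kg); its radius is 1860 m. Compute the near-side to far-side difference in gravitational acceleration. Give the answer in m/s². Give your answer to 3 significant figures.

Δa = 4GMr/d³
   = 4 × (6.674 × 10⁻¹¹) × (8.25 × 10³⁶) × (1860) / (2.05 × 10¹²)³
   = 4.76 × 10⁻⁷ m/s²

4.76 × 10⁻⁷ m/s²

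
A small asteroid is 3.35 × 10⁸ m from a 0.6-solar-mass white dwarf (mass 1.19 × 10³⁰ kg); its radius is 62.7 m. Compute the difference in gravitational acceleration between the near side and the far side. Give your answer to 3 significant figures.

5.30 × 10⁻⁴ m/s²

a_tidal = 4GMr/d³
        = 4 × (6.674 × 10⁻¹¹) × (1.19 × 10³⁰) × (62.7) / (3.35 × 10⁸)³
        = 5.30 × 10⁻⁴ m/s²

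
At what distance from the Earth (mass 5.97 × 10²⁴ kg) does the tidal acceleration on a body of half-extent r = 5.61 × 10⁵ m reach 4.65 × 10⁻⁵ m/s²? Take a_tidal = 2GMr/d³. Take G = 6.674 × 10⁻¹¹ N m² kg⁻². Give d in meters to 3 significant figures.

2.13 × 10⁸ m

2GMr/d³ = a_tidal  ⇒  d = (2GMr / a_tidal)^(1/3)
d = (2 × 6.674×10⁻¹¹ × (5.97 × 10²⁴) × (5.61 × 10⁵) / (4.65 × 10⁻⁵))^(1/3)
  = 2.13 × 10⁸ m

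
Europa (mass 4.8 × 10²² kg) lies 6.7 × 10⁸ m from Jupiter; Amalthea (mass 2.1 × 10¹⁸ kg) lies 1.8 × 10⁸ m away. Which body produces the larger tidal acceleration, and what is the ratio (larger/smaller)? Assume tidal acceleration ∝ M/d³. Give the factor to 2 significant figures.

Europa, by a factor of ≈ 440

Compare M/d³ for the two perturbers:
Europa: (4.8 × 10²²) / (6.7 × 10⁸)³ = 1.596 × 10⁻⁴
Amalthea: (2.1 × 10¹⁸) / (1.8 × 10⁸)³ = 3.601 × 10⁻⁷
Ratio (larger/smaller) = 440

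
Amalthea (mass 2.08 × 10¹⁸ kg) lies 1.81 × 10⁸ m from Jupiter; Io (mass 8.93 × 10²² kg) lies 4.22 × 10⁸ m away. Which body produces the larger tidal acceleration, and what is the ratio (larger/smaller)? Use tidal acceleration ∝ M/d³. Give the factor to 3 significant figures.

Tidal acceleration ∝ M/d³, so compare M/d³ for each.
Amalthea: (2.08 × 10¹⁸) / (1.81 × 10⁸)³ = 3.508 × 10⁻⁷
Io: (8.93 × 10²²) / (4.22 × 10⁸)³ = 1.188 × 10⁻³
Ratio (larger/smaller) = 3390

Io, by a factor of ≈ 3390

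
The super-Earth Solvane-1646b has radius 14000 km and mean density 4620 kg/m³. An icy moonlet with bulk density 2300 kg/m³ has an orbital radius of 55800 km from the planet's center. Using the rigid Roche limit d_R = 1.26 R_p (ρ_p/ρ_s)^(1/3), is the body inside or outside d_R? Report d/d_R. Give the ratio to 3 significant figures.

outside; d/d_R ≈ 2.51

d_R = 1.26 × (14000 km) × (4620/2300)^(1/3) = 22260 km
d/d_R = (55800) / (22260) = 2.51
Since d/d_R > 1, the body is outside the Roche limit.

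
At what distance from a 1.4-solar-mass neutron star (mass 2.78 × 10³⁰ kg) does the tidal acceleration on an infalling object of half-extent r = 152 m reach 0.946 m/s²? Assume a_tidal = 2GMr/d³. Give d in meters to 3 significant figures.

2GMr/d³ = a_tidal  ⇒  d = (2GMr / a_tidal)^(1/3)
d = (2 × 6.674×10⁻¹¹ × (2.78 × 10³⁰) × (152) / (0.946))^(1/3)
  = 3.91 × 10⁷ m

3.91 × 10⁷ m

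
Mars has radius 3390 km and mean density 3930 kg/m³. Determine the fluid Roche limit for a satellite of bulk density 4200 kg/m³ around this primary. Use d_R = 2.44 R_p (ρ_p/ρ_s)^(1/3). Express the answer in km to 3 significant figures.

d_R = 2.44 × 3390 km × (3930/4200)^(1/3)
    = 8090 km

8090 km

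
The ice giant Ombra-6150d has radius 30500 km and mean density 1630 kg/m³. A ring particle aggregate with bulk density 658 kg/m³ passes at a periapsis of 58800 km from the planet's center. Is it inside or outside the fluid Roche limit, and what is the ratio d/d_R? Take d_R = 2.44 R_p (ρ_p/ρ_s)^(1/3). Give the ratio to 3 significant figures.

inside; d/d_R ≈ 0.584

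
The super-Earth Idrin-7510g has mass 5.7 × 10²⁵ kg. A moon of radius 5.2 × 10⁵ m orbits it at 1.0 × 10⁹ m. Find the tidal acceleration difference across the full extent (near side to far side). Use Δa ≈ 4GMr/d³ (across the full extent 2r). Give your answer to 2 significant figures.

7.9 × 10⁻⁶ m/s²

Δa = 4GMr/d³
   = 4 × (6.674 × 10⁻¹¹) × (5.7 × 10²⁵) × (5.2 × 10⁵) / (1.0 × 10⁹)³
   = 7.9 × 10⁻⁶ m/s²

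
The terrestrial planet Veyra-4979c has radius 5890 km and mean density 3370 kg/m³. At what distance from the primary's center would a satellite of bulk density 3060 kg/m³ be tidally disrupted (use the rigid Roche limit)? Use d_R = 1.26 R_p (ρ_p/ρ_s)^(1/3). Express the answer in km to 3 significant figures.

d_R = 1.26 × 5890 km × (3370/3060)^(1/3)
    = 7660 km

7660 km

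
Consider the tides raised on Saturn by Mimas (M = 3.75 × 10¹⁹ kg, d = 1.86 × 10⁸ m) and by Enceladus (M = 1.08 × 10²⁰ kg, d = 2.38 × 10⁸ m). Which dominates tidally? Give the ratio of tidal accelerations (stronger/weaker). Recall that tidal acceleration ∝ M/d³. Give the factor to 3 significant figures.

Enceladus, by a factor of ≈ 1.37

Compare M/d³ for the two perturbers:
Mimas: (3.75 × 10¹⁹) / (1.86 × 10⁸)³ = 5.828 × 10⁻⁶
Enceladus: (1.08 × 10²⁰) / (2.38 × 10⁸)³ = 8.011 × 10⁻⁶
Ratio (larger/smaller) = 1.37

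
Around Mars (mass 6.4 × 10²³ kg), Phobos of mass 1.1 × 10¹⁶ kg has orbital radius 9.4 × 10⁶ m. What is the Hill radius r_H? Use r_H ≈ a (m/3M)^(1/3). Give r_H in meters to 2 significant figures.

r_H ≈ a (m/3M)^(1/3)
    = (9.4 × 10⁶) × (1.1 × 10¹⁶ / (3 × 6.4 × 10²³))^(1/3)
    = 1.7 × 10⁴ m

1.7 × 10⁴ m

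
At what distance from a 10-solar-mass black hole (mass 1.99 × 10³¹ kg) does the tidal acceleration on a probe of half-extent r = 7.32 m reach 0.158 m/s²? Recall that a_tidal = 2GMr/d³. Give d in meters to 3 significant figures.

4.97 × 10⁷ m

2GMr/d³ = a_tidal  ⇒  d = (2GMr / a_tidal)^(1/3)
d = (2 × 6.674×10⁻¹¹ × (1.99 × 10³¹) × (7.32) / (0.158))^(1/3)
  = 4.97 × 10⁷ m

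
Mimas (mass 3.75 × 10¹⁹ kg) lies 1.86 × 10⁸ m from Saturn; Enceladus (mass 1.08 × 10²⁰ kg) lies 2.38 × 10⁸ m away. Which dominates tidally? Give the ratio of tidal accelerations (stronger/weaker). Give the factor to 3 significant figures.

The tide-raising term goes as M/d³ (the gradient of a 1/d² field).
Mimas: (3.75 × 10¹⁹) / (1.86 × 10⁸)³ = 5.828 × 10⁻⁶
Enceladus: (1.08 × 10²⁰) / (2.38 × 10⁸)³ = 8.011 × 10⁻⁶
Ratio (larger/smaller) = 1.37

Enceladus, by a factor of ≈ 1.37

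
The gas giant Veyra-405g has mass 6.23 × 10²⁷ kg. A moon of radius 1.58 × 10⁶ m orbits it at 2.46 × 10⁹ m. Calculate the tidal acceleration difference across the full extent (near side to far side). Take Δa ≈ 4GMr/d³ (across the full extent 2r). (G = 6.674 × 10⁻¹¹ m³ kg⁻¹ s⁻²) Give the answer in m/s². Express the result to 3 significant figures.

1.77 × 10⁻⁴ m/s²

Δa = 4GMr/d³
   = 4 × (6.674 × 10⁻¹¹) × (6.23 × 10²⁷) × (1.58 × 10⁶) / (2.46 × 10⁹)³
   = 1.77 × 10⁻⁴ m/s²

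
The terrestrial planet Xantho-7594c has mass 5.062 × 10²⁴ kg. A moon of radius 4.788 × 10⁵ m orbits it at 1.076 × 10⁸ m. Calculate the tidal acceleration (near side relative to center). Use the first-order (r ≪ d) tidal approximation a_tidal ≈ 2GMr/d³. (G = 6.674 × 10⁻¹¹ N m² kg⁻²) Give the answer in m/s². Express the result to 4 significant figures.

2.597 × 10⁻⁴ m/s²

Since r ≪ d, expand the inverse-square field across one radius to get the leading 2GMr/d³ term.
Δa = 2GMr/d³
   = 2 × (6.674 × 10⁻¹¹) × (5.062 × 10²⁴) × (4.788 × 10⁵) / (1.076 × 10⁸)³
   = 2.597 × 10⁻⁴ m/s²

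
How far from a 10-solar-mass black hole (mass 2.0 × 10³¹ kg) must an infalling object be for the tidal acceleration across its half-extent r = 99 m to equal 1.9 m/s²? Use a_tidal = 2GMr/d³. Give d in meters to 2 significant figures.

5.2 × 10⁷ m

2GMr/d³ = a_tidal  ⇒  d = (2GMr / a_tidal)^(1/3)
d = (2 × 6.674×10⁻¹¹ × (2.0 × 10³¹) × (99) / (1.9))^(1/3)
  = 5.2 × 10⁷ m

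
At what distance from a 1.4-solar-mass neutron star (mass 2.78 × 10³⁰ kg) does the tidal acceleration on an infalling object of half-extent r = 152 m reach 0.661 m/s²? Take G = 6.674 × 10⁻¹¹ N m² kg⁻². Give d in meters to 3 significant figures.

4.40 × 10⁷ m

2GMr/d³ = a_tidal  ⇒  d = (2GMr / a_tidal)^(1/3)
d = (2 × 6.674×10⁻¹¹ × (2.78 × 10³⁰) × (152) / (0.661))^(1/3)
  = 4.40 × 10⁷ m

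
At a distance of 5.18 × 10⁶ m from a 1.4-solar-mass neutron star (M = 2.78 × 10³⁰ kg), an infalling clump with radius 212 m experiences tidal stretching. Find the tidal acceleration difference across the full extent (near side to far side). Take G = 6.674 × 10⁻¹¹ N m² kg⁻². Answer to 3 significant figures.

Near-to-far spans 2r, so the tidal difference is twice the near-to-center value: 4GMr/d³.
Δa = 4GMr/d³
   = 4 × (6.674 × 10⁻¹¹) × (2.78 × 10³⁰) × (212) / (5.18 × 10⁶)³
   = 1.13 × 10³ m/s²

1.13 × 10³ m/s²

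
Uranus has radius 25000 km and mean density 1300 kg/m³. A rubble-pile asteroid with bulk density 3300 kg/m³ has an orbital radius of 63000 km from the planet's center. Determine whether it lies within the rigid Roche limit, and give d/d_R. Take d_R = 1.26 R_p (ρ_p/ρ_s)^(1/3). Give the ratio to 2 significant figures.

outside; d/d_R ≈ 2.7

d_R = 1.26 × (25000 km) × (1300/3300)^(1/3) = 23090 km
d/d_R = (63000) / (23090) = 2.7
Since d/d_R > 1, the body is outside the Roche limit.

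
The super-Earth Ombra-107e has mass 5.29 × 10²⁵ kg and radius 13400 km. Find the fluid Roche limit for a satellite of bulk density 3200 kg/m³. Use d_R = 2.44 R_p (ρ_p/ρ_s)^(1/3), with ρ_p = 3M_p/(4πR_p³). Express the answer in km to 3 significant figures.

ρ_p = 3M_p/(4πR_p³) = 3 × (5.29 × 10²⁵) / (4π × (1.34 × 10⁷ m)³) = 5250 kg/m³
d_R = 2.44 × 13400 km × (5250/3200)^(1/3)
    = 38600 km

38600 km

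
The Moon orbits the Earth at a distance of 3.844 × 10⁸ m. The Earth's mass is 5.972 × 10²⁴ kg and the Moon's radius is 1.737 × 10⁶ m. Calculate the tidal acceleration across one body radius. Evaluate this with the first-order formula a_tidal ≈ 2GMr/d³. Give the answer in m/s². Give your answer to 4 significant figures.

Differencing GM/(d−r)² and GM/d² to first order in r/d gives 2GMr/d³.
a_tidal = 2GMr/d³
        = 2 × (6.674 × 10⁻¹¹) × (5.972 × 10²⁴) × (1.737 × 10⁶) / (3.844 × 10⁸)³
        = 2.438 × 10⁻⁵ m/s²

2.438 × 10⁻⁵ m/s²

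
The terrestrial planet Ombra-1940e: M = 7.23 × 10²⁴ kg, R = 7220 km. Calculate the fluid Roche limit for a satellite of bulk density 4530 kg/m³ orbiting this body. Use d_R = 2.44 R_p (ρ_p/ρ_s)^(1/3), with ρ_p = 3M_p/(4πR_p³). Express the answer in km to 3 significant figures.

ρ_p = 3M_p/(4πR_p³) = 3 × (7.23 × 10²⁴) / (4π × (7.22 × 10⁶ m)³) = 4590 kg/m³
d_R = 2.44 × 7220 km × (4590/4530)^(1/3)
    = 17700 km

17700 km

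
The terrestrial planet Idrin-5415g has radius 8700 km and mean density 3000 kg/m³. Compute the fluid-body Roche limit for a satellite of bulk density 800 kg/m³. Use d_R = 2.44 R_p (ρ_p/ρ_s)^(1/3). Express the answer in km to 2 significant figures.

33000 km

d_R = 2.44 × 8700 km × (3000/800)^(1/3)
    = 33000 km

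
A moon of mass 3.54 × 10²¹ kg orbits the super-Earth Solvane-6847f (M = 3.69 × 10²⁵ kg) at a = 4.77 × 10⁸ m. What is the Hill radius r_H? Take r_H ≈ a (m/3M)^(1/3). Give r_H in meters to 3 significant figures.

1.51 × 10⁷ m

r_H ≈ a (m/3M)^(1/3)
    = (4.77 × 10⁸) × (3.54 × 10²¹ / (3 × 3.69 × 10²⁵))^(1/3)
    = 1.51 × 10⁷ m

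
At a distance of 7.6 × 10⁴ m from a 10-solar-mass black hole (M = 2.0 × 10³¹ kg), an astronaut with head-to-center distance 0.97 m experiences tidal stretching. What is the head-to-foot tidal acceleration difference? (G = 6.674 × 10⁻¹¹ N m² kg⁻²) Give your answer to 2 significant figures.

The field gradient is 2GM/d³; across the full diameter 2r the difference is 4GMr/d³.
Δa = 4GMr/d³
   = 4 × (6.674 × 10⁻¹¹) × (2.0 × 10³¹) × (0.97) / (7.6 × 10⁴)³
   = 1.2 × 10⁷ m/s²

1.2 × 10⁷ m/s²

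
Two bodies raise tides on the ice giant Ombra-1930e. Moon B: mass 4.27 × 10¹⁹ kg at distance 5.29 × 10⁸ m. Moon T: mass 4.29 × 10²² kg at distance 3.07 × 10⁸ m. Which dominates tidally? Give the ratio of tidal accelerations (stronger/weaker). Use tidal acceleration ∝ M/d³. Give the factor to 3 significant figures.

Moon T, by a factor of ≈ 5140

Tidal stretch scales as M/d³; compute that for each body.
Moon B: (4.27 × 10¹⁹) / (5.29 × 10⁸)³ = 2.884 × 10⁻⁷
Moon T: (4.29 × 10²²) / (3.07 × 10⁸)³ = 1.483 × 10⁻³
Ratio (larger/smaller) = 5140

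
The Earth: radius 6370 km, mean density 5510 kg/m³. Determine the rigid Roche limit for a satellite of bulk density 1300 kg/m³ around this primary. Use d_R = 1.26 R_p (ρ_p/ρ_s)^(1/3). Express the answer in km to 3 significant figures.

13000 km

d_R = 1.26 × 6370 km × (5510/1300)^(1/3)
    = 13000 km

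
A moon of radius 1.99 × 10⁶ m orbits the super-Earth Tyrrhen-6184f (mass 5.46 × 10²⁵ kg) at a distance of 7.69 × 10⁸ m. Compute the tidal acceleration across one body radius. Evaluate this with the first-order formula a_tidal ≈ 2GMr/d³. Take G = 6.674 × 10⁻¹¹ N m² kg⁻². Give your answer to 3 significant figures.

3.19 × 10⁻⁵ m/s²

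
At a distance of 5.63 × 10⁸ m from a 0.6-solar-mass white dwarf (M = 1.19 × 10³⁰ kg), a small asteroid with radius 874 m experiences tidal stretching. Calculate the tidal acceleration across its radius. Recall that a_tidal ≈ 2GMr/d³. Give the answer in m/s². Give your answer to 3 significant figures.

7.78 × 10⁻⁴ m/s²

Δa = 2GMr/d³
   = 2 × (6.674 × 10⁻¹¹) × (1.19 × 10³⁰) × (874) / (5.63 × 10⁸)³
   = 7.78 × 10⁻⁴ m/s²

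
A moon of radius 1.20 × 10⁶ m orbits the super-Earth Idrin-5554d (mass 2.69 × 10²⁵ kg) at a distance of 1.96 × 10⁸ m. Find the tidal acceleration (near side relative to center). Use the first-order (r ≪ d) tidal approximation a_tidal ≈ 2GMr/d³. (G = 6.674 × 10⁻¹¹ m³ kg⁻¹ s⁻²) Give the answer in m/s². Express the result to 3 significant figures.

5.72 × 10⁻⁴ m/s²

Δg = 2GMr/d³
   = 2 × (6.674 × 10⁻¹¹) × (2.69 × 10²⁵) × (1.20 × 10⁶) / (1.96 × 10⁸)³
   = 5.72 × 10⁻⁴ m/s²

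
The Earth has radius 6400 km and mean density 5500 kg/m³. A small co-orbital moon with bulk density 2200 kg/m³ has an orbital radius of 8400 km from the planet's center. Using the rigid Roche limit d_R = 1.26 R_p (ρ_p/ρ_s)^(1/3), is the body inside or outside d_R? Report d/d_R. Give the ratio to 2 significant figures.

inside; d/d_R ≈ 0.77

d_R = 1.26 × (6400 km) × (5500/2200)^(1/3) = 10940 km
d/d_R = (8400) / (10940) = 0.77
Since d/d_R < 1, the body is inside the Roche limit.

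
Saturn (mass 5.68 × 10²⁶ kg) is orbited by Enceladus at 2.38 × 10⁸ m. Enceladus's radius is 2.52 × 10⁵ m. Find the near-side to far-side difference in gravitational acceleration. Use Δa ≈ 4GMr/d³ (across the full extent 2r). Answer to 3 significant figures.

Differencing GM/(d−r)² and GM/(d+r)² to first order in r/d gives 4GMr/d³.
Δa = 4GMr/d³
   = 4 × (6.674 × 10⁻¹¹) × (5.68 × 10²⁶) × (2.52 × 10⁵) / (2.38 × 10⁸)³
   = 2.83 × 10⁻³ m/s²

2.83 × 10⁻³ m/s²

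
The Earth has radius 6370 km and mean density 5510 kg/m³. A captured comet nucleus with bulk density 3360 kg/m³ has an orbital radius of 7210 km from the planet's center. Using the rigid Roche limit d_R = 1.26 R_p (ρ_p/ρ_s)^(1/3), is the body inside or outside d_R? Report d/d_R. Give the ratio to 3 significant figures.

d_R = 1.26 × (6370 km) × (5510/3360)^(1/3) = 9465 km
d/d_R = (7210) / (9465) = 0.762
Since d/d_R < 1, the body is inside the Roche limit.

inside; d/d_R ≈ 0.762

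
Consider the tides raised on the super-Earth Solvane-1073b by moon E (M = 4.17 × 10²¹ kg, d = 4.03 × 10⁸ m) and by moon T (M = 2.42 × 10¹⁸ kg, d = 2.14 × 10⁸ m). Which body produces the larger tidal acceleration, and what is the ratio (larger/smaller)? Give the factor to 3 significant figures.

Tidal acceleration ∝ M/d³, so compare M/d³ for each.
Moon E: (4.17 × 10²¹) / (4.03 × 10⁸)³ = 6.371 × 10⁻⁵
Moon T: (2.42 × 10¹⁸) / (2.14 × 10⁸)³ = 2.469 × 10⁻⁷
Ratio (larger/smaller) = 258

Moon E, by a factor of ≈ 258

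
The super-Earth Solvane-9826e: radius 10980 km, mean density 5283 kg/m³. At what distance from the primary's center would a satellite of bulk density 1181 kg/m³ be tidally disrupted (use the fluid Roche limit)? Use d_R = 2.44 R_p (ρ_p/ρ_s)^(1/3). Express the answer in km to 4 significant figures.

44140 km

d_R = 2.44 × 10980 km × (5283/1181)^(1/3)
    = 44140 km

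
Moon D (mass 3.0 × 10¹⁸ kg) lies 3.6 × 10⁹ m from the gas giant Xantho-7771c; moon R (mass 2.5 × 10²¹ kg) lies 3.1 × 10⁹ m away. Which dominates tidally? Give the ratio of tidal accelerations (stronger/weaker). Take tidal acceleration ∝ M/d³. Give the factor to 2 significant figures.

Compare M/d³ for the two perturbers:
Moon D: (3.0 × 10¹⁸) / (3.6 × 10⁹)³ = 6.430 × 10⁻¹¹
Moon R: (2.5 × 10²¹) / (3.1 × 10⁹)³ = 8.392 × 10⁻⁸
Ratio (larger/smaller) = 1300

Moon R, by a factor of ≈ 1300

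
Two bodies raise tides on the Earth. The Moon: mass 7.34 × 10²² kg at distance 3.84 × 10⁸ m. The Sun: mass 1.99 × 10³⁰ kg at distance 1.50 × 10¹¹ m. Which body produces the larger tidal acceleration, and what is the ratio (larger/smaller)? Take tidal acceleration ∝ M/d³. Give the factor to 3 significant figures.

The Moon, by a factor of ≈ 2.20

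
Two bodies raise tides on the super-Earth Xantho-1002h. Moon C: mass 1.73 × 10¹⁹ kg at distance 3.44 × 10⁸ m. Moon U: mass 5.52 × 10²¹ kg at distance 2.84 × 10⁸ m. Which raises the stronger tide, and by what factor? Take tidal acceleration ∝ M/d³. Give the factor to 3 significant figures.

Tidal acceleration ∝ M/d³, so compare M/d³ for each.
Moon C: (1.73 × 10¹⁹) / (3.44 × 10⁸)³ = 4.250 × 10⁻⁷
Moon U: (5.52 × 10²¹) / (2.84 × 10⁸)³ = 2.410 × 10⁻⁴
Ratio (larger/smaller) = 567

Moon U, by a factor of ≈ 567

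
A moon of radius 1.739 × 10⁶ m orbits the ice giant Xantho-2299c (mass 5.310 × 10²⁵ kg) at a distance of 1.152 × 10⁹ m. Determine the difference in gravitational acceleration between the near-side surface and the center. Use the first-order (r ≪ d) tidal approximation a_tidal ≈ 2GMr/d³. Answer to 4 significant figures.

8.062 × 10⁻⁶ m/s²

Δg = 2GMr/d³
   = 2 × (6.674 × 10⁻¹¹) × (5.310 × 10²⁵) × (1.739 × 10⁶) / (1.152 × 10⁹)³
   = 8.062 × 10⁻⁶ m/s²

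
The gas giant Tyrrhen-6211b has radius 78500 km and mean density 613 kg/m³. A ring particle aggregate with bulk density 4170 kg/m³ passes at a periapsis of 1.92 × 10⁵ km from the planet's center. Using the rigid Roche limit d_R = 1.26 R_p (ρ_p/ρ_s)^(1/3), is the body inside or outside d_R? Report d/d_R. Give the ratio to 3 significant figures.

outside; d/d_R ≈ 3.68

d_R = 1.26 × (78500 km) × (613/4170)^(1/3) = 52200 km
d/d_R = (1.92 × 10⁵) / (52200) = 3.68
Since d/d_R > 1, the body is outside the Roche limit.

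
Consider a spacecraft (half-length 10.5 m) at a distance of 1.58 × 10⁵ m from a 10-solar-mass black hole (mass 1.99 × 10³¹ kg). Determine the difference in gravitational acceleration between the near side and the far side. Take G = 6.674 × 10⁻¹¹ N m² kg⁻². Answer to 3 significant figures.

1.41 × 10⁷ m/s²

Near-to-far spans 2r, so the tidal difference is twice the near-to-center value: 4GMr/d³.
Δg = 4GMr/d³
   = 4 × (6.674 × 10⁻¹¹) × (1.99 × 10³¹) × (10.5) / (1.58 × 10⁵)³
   = 1.41 × 10⁷ m/s²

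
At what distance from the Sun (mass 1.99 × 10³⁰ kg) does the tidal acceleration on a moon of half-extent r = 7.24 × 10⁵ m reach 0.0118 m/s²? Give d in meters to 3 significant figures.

2.54 × 10⁹ m

2GMr/d³ = a_tidal  ⇒  d = (2GMr / a_tidal)^(1/3)
d = (2 × 6.674×10⁻¹¹ × (1.99 × 10³⁰) × (7.24 × 10⁵) / (0.0118))^(1/3)
  = 2.54 × 10⁹ m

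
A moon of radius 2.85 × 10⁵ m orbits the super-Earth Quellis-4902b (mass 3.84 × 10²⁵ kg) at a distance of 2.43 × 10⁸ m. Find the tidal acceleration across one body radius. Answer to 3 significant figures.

1.02 × 10⁻⁴ m/s²

Δg = 2GMr/d³
   = 2 × (6.674 × 10⁻¹¹) × (3.84 × 10²⁵) × (2.85 × 10⁵) / (2.43 × 10⁸)³
   = 1.02 × 10⁻⁴ m/s²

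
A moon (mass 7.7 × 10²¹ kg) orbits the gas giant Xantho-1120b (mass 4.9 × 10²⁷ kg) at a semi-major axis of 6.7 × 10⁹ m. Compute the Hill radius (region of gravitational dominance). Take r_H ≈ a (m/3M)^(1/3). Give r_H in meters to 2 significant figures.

r_H ≈ a (m/3M)^(1/3)
    = (6.7 × 10⁹) × (7.7 × 10²¹ / (3 × 4.9 × 10²⁷))^(1/3)
    = 5.4 × 10⁷ m

5.4 × 10⁷ m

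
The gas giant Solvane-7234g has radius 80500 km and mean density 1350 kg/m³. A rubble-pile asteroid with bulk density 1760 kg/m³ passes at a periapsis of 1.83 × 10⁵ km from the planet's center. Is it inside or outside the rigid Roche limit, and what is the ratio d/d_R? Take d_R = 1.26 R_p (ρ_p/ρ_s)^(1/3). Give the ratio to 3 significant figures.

outside; d/d_R ≈ 1.97

d_R = 1.26 × (80500 km) × (1350/1760)^(1/3) = 92850 km
d/d_R = (1.83 × 10⁵) / (92850) = 1.97
Since d/d_R > 1, the body is outside the Roche limit.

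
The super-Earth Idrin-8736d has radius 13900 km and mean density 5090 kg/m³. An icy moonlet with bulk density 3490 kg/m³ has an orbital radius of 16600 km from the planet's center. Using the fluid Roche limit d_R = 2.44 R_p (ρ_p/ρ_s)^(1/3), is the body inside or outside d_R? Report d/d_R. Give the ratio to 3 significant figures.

d_R = 2.44 × (13900 km) × (5090/3490)^(1/3) = 38460 km
d/d_R = (16600) / (38460) = 0.432
Since d/d_R < 1, the body is inside the Roche limit.

inside; d/d_R ≈ 0.432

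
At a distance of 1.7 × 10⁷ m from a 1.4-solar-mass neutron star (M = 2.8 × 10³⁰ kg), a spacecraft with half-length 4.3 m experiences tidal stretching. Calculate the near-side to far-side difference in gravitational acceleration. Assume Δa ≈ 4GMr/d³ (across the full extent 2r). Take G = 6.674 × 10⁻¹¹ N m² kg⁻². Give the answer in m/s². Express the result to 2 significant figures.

a_tidal = 4GMr/d³
        = 4 × (6.674 × 10⁻¹¹) × (2.8 × 10³⁰) × (4.3) / (1.7 × 10⁷)³
        = 6.5 × 10⁻¹ m/s²

6.5 × 10⁻¹ m/s²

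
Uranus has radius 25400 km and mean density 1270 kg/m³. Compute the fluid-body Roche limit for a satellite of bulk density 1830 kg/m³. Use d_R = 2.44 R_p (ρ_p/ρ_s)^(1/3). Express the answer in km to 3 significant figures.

54900 km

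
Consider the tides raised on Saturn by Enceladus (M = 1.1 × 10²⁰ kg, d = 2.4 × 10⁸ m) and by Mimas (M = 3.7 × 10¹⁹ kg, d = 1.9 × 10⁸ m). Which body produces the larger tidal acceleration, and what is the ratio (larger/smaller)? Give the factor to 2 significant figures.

Tidal stretch scales as M/d³; compute that for each body.
Enceladus: (1.1 × 10²⁰) / (2.4 × 10⁸)³ = 7.957 × 10⁻⁶
Mimas: (3.7 × 10¹⁹) / (1.9 × 10⁸)³ = 5.394 × 10⁻⁶
Ratio (larger/smaller) = 1.5

Enceladus, by a factor of ≈ 1.5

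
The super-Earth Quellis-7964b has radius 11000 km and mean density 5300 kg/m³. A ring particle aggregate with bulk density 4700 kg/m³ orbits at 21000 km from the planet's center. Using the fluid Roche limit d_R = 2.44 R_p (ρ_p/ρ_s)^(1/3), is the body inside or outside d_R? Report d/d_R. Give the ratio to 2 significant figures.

inside; d/d_R ≈ 0.75

d_R = 2.44 × (11000 km) × (5300/4700)^(1/3) = 27940 km
d/d_R = (21000) / (27940) = 0.75
Since d/d_R < 1, the body is inside the Roche limit.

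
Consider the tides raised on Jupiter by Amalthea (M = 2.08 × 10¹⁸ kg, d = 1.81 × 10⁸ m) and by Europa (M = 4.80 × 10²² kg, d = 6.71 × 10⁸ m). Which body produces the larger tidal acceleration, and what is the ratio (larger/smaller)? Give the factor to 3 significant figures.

Tidal acceleration ∝ M/d³, so compare M/d³ for each.
Amalthea: (2.08 × 10¹⁸) / (1.81 × 10⁸)³ = 3.508 × 10⁻⁷
Europa: (4.80 × 10²²) / (6.71 × 10⁸)³ = 1.589 × 10⁻⁴
Ratio (larger/smaller) = 453

Europa, by a factor of ≈ 453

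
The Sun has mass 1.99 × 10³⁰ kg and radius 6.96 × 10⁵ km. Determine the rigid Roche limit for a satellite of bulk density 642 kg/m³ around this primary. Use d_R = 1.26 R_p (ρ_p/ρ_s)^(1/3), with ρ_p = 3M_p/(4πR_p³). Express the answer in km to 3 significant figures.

ρ_p = 3M_p/(4πR_p³) = 3 × (1.99 × 10³⁰) / (4π × (6.96 × 10⁸ m)³) = 1410 kg/m³
d_R = 1.26 × 6.96 × 10⁵ km × (1410/642)^(1/3)
    = 1.14 × 10⁶ km

1.14 × 10⁶ km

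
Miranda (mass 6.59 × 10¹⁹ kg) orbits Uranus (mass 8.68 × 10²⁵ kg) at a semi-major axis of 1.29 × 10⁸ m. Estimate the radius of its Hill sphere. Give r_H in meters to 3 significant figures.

8.16 × 10⁵ m

r_H ≈ a (m/3M)^(1/3)
    = (1.29 × 10⁸) × (6.59 × 10¹⁹ / (3 × 8.68 × 10²⁵))^(1/3)
    = 8.16 × 10⁵ m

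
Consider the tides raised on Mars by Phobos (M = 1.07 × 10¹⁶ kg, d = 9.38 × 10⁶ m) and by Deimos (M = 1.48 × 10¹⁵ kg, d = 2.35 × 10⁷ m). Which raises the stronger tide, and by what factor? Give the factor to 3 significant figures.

Compare M/d³ for the two perturbers:
Phobos: (1.07 × 10¹⁶) / (9.38 × 10⁶)³ = 1.297 × 10⁻⁵
Deimos: (1.48 × 10¹⁵) / (2.35 × 10⁷)³ = 1.140 × 10⁻⁷
Ratio (larger/smaller) = 114

Phobos, by a factor of ≈ 114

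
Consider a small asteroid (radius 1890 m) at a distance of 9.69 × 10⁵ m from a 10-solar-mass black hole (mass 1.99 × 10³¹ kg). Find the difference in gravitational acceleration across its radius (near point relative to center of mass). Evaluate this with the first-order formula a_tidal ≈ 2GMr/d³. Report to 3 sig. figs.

5.52 × 10⁶ m/s²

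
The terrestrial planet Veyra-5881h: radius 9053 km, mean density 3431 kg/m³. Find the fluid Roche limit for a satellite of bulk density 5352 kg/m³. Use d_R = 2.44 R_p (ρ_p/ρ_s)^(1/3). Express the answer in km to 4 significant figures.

d_R = 2.44 × 9053 km × (3431/5352)^(1/3)
    = 19050 km

19050 km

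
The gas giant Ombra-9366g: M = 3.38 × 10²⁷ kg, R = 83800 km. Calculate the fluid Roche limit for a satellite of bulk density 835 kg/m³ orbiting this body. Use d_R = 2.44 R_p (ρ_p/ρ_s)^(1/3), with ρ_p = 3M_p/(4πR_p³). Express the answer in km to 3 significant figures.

ρ_p = 3M_p/(4πR_p³) = 3 × (3.38 × 10²⁷) / (4π × (8.38 × 10⁷ m)³) = 1370 kg/m³
d_R = 2.44 × 83800 km × (1370/835)^(1/3)
    = 2.41 × 10⁵ km

2.41 × 10⁵ km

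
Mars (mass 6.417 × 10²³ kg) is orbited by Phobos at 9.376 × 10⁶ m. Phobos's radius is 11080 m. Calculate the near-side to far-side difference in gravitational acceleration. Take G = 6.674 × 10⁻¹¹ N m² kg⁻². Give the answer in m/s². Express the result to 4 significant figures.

2.303 × 10⁻³ m/s²

Δa = 4GMr/d³
   = 4 × (6.674 × 10⁻¹¹) × (6.417 × 10²³) × (11080) / (9.376 × 10⁶)³
   = 2.303 × 10⁻³ m/s²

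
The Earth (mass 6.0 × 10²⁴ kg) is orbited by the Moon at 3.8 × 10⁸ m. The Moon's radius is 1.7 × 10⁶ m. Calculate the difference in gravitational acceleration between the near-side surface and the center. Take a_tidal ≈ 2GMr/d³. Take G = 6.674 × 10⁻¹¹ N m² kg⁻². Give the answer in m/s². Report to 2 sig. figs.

Δg = 2GMr/d³
   = 2 × (6.674 × 10⁻¹¹) × (6.0 × 10²⁴) × (1.7 × 10⁶) / (3.8 × 10⁸)³
   = 2.5 × 10⁻⁵ m/s²

2.5 × 10⁻⁵ m/s²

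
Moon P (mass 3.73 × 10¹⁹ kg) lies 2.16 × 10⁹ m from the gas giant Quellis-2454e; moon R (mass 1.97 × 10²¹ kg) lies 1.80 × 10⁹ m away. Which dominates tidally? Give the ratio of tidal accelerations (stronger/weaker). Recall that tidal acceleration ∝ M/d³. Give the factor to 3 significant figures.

Moon R, by a factor of ≈ 91.3

Tidal acceleration ∝ M/d³, so compare M/d³ for each.
Moon P: (3.73 × 10¹⁹) / (2.16 × 10⁹)³ = 3.701 × 10⁻⁹
Moon R: (1.97 × 10²¹) / (1.80 × 10⁹)³ = 3.378 × 10⁻⁷
Ratio (larger/smaller) = 91.3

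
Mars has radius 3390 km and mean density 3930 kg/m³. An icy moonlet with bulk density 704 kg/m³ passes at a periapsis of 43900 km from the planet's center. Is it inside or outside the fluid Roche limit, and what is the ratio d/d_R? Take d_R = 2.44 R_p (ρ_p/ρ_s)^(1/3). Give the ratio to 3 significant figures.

outside; d/d_R ≈ 2.99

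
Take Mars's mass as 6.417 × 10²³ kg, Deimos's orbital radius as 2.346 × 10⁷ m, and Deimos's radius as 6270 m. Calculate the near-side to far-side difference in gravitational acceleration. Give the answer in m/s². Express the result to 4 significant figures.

Δg = 4GMr/d³
   = 4 × (6.674 × 10⁻¹¹) × (6.417 × 10²³) × (6270) / (2.346 × 10⁷)³
   = 8.319 × 10⁻⁵ m/s²

8.319 × 10⁻⁵ m/s²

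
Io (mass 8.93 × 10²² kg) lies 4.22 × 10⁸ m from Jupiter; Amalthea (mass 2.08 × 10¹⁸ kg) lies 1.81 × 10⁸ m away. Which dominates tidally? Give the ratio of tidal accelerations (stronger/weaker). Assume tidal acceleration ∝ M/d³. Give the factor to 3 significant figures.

The tide-raising term goes as M/d³ (the gradient of a 1/d² field).
Io: (8.93 × 10²²) / (4.22 × 10⁸)³ = 1.188 × 10⁻³
Amalthea: (2.08 × 10¹⁸) / (1.81 × 10⁸)³ = 3.508 × 10⁻⁷
Ratio (larger/smaller) = 3390

Io, by a factor of ≈ 3390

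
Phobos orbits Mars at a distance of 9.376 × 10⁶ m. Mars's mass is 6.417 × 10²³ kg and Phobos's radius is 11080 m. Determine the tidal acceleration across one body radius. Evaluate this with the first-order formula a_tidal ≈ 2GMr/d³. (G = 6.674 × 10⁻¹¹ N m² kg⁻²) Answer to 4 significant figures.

Differencing GM/(d−r)² and GM/d² to first order in r/d gives 2GMr/d³.
Δa = 2GMr/d³
   = 2 × (6.674 × 10⁻¹¹) × (6.417 × 10²³) × (11080) / (9.376 × 10⁶)³
   = 1.151 × 10⁻³ m/s²

1.151 × 10⁻³ m/s²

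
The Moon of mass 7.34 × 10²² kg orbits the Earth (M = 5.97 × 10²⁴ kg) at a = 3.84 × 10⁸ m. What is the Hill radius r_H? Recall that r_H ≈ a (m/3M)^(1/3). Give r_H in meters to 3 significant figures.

6.15 × 10⁷ m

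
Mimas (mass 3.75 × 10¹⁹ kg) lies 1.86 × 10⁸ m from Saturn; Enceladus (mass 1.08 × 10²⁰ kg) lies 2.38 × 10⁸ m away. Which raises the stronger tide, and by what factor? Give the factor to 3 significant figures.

Enceladus, by a factor of ≈ 1.37

Tidal stretch scales as M/d³; compute that for each body.
Mimas: (3.75 × 10¹⁹) / (1.86 × 10⁸)³ = 5.828 × 10⁻⁶
Enceladus: (1.08 × 10²⁰) / (2.38 × 10⁸)³ = 8.011 × 10⁻⁶
Ratio (larger/smaller) = 1.37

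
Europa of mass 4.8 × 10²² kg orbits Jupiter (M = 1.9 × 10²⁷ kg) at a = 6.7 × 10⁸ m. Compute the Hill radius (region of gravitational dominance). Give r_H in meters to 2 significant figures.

r_H ≈ a (m/3M)^(1/3)
    = (6.7 × 10⁸) × (4.8 × 10²² / (3 × 1.9 × 10²⁷))^(1/3)
    = 1.4 × 10⁷ m

1.4 × 10⁷ m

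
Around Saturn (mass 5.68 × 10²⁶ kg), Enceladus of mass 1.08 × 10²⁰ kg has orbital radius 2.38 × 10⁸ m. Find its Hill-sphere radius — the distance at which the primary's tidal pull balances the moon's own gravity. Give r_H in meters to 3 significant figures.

9.49 × 10⁵ m

r_H ≈ a (m/3M)^(1/3)
    = (2.38 × 10⁸) × (1.08 × 10²⁰ / (3 × 5.68 × 10²⁶))^(1/3)
    = 9.49 × 10⁵ m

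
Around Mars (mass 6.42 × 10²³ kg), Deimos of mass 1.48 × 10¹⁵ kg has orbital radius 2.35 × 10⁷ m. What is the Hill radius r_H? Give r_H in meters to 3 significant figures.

r_H ≈ a (m/3M)^(1/3)
    = (2.35 × 10⁷) × (1.48 × 10¹⁵ / (3 × 6.42 × 10²³))^(1/3)
    = 2.15 × 10⁴ m

2.15 × 10⁴ m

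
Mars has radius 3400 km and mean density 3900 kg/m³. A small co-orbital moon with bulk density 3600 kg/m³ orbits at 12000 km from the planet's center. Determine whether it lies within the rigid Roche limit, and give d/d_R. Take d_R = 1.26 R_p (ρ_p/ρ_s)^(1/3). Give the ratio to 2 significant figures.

outside; d/d_R ≈ 2.7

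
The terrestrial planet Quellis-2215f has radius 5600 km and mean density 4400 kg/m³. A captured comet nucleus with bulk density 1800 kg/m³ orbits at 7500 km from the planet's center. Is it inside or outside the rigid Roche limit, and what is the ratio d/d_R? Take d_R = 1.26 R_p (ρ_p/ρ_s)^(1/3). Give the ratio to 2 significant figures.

d_R = 1.26 × (5600 km) × (4400/1800)^(1/3) = 9505 km
d/d_R = (7500) / (9505) = 0.79
Since d/d_R < 1, the body is inside the Roche limit.

inside; d/d_R ≈ 0.79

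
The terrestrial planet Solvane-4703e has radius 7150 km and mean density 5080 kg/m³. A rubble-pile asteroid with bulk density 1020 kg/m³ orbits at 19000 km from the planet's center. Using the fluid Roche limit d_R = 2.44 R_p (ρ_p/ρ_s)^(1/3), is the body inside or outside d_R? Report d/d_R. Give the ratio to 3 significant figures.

inside; d/d_R ≈ 0.638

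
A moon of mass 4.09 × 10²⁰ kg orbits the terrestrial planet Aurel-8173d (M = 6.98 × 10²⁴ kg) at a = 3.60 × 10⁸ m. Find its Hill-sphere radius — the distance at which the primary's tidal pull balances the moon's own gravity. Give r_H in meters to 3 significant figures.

9.70 × 10⁶ m

r_H ≈ a (m/3M)^(1/3)
    = (3.60 × 10⁸) × (4.09 × 10²⁰ / (3 × 6.98 × 10²⁴))^(1/3)
    = 9.70 × 10⁶ m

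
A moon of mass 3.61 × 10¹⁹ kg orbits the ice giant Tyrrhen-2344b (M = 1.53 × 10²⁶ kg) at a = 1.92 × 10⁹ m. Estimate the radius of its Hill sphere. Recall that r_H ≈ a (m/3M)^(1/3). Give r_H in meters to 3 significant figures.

8.23 × 10⁶ m

r_H ≈ a (m/3M)^(1/3)
    = (1.92 × 10⁹) × (3.61 × 10¹⁹ / (3 × 1.53 × 10²⁶))^(1/3)
    = 8.23 × 10⁶ m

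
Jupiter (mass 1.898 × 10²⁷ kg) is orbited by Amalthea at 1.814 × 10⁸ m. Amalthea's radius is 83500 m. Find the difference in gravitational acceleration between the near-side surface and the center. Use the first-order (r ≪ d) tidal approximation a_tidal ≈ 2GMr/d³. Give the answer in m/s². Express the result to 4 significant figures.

a_tidal = 2GMr/d³
        = 2 × (6.674 × 10⁻¹¹) × (1.898 × 10²⁷) × (83500) / (1.814 × 10⁸)³
        = 3.544 × 10⁻³ m/s²

3.544 × 10⁻³ m/s²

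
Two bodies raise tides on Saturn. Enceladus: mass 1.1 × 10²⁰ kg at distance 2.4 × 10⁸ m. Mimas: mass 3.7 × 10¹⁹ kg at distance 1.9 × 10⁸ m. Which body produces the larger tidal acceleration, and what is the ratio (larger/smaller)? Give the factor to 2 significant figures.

Tidal stretch scales as M/d³; compute that for each body.
Enceladus: (1.1 × 10²⁰) / (2.4 × 10⁸)³ = 7.957 × 10⁻⁶
Mimas: (3.7 × 10¹⁹) / (1.9 × 10⁸)³ = 5.394 × 10⁻⁶
Ratio (larger/smaller) = 1.5

Enceladus, by a factor of ≈ 1.5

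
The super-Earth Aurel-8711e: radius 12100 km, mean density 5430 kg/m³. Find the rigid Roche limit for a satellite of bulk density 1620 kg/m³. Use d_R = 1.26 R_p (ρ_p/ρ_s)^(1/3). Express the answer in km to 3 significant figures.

22800 km

d_R = 1.26 × 12100 km × (5430/1620)^(1/3)
    = 22800 km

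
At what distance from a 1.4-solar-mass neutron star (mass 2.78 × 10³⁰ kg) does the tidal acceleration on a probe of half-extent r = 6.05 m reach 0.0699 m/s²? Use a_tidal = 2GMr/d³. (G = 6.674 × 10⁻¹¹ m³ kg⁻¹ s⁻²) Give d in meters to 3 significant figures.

2GMr/d³ = a_tidal  ⇒  d = (2GMr / a_tidal)^(1/3)
d = (2 × 6.674×10⁻¹¹ × (2.78 × 10³⁰) × (6.05) / (0.0699))^(1/3)
  = 3.18 × 10⁷ m

3.18 × 10⁷ m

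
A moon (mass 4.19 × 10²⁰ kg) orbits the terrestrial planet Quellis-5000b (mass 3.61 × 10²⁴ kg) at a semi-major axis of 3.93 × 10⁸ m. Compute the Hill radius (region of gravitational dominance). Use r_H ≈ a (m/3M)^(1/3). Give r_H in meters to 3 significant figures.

1.33 × 10⁷ m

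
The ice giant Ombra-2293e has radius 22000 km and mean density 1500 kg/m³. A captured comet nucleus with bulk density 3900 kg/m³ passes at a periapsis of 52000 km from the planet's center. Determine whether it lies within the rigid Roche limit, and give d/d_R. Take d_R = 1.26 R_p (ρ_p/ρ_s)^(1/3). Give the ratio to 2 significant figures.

d_R = 1.26 × (22000 km) × (1500/3900)^(1/3) = 20160 km
d/d_R = (52000) / (20160) = 2.6
Since d/d_R > 1, the body is outside the Roche limit.

outside; d/d_R ≈ 2.6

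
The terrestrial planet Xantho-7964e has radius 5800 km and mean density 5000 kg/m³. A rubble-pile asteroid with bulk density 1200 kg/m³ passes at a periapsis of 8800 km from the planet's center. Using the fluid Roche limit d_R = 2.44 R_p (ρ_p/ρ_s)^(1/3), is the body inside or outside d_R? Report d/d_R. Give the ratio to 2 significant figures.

inside; d/d_R ≈ 0.39

d_R = 2.44 × (5800 km) × (5000/1200)^(1/3) = 22770 km
d/d_R = (8800) / (22770) = 0.39
Since d/d_R < 1, the body is inside the Roche limit.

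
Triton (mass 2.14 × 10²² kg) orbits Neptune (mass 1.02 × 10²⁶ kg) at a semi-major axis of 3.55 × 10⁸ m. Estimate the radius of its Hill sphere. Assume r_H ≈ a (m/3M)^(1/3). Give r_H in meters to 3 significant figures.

r_H ≈ a (m/3M)^(1/3)
    = (3.55 × 10⁸) × (2.14 × 10²² / (3 × 1.02 × 10²⁶))^(1/3)
    = 1.46 × 10⁷ m

1.46 × 10⁷ m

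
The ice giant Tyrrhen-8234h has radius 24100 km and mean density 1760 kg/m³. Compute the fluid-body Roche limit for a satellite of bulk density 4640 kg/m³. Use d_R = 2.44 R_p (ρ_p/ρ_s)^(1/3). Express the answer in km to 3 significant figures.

42600 km

d_R = 2.44 × 24100 km × (1760/4640)^(1/3)
    = 42600 km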